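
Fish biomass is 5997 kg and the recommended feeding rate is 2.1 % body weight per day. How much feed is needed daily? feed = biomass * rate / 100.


Feeding rate fraction = 2.1% / 100 = 0.021
Daily feed = 5997 kg * 0.021 = 125.937 kg/day

125.937 kg/day


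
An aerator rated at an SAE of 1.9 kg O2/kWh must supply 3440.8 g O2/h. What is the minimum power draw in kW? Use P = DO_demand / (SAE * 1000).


SAE in g O2/kWh = 1.9 * 1000 = 1900 g/kWh
P = DO_demand / SAE_g = 3440.8 / 1900 = 1.81095 kW

1.81095 kW


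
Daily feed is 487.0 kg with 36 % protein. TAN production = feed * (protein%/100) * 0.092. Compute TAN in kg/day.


Protein in feed = 487.0 * 36/100 = 175.32 kg/day
TAN = protein * 0.092 = 175.32 * 0.092 = 16.12944 kg/day

16.12944 kg/day


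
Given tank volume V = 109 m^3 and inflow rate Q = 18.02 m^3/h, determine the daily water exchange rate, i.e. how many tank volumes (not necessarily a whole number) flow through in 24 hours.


Daily flow volume = 18.02 m^3/h * 24 h = 432.48 m^3/day
Exchanges = daily flow / tank volume = 432.48 / 109 = 3.96771 exchanges/day

3.96771 exchanges/day


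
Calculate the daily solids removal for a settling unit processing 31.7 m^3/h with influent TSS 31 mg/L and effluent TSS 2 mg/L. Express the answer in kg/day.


Concentration drop: TSS_in - TSS_out = 31 - 2 = 29 mg/L
Hourly solids removed = Q * dTSS = 31.7 m^3/h * 29 mg/L = 919.3 g/h  (m^3/h * mg/L = g/h)
Daily solids removed = 919.3 * 24 = 22063.2 g/day
Convert g to kg: 22063.2 / 1000 = 22.0632 kg/day

22.0632 kg/day


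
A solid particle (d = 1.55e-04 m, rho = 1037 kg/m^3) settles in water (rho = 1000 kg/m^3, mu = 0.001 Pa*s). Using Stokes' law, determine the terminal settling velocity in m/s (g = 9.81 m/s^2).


Density difference: rho_p - rho_f = 1037 - 1000 = 37 kg/m^3
d^2 = (1.55e-04)^2 = 2.4025e-08 m^2
Numerator = (rho_p - rho_f) * g * d^2 = 37 * 9.81 * 2.4025e-08 = 8.7203543e-06
Denominator = 18 * mu = 18 * 0.001 = 0.018
v_s = 8.7203543e-06 / 0.018 = 4.84464e-04 m/s
Check: Re = rho_f * v_s * d / mu = 1000 * 4.84464e-04 * 1.55e-04 / 0.001 = 0.0751 < 1, so Stokes' law applies.

4.84464e-04 m/s


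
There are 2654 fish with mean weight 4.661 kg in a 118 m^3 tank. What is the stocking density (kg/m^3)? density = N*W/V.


Total biomass = 2654 fish * 4.661 kg = 12370.294 kg
Density = total biomass / volume = 12370.294 / 118 = 104.833 kg/m^3

104.833 kg/m^3


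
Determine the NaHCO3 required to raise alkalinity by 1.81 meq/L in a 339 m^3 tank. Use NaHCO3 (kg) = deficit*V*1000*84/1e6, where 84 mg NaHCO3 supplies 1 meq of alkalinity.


Tank volume in L = 339 m^3 * 1000 = 339000 L
Total meq required = 1.81 meq/L * 339000 L = 613590 meq
NaHCO3 mass = 613590 meq * 84 mg/meq / 1e6 = 51.5416 kg

51.5416 kg


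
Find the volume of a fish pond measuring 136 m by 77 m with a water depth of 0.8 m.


Base area = L * W = 136 * 77 = 10472 m^2
Volume = area * depth = 10472 * 0.8 = 8377.6 m^3

8377.6 m^3


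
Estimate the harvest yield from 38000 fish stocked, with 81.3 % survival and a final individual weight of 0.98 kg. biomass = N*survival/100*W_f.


Survivors = 38000 * 81.3/100 = 30894 fish
Harvest biomass = survivors * W_f = 30894 * 0.98 = 30276.12 kg

30276.12 kg


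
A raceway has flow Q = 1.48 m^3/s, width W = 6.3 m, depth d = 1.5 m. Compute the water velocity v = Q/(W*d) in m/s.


Cross-sectional area = W * d = 6.3 * 1.5 = 9.45 m^2
Velocity = Q / A = 1.48 / 9.45 = 0.156614 m/s

0.156614 m/s


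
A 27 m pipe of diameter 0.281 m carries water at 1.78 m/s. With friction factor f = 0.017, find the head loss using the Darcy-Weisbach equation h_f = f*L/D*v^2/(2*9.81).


v^2 = 1.78^2 = 3.1684 m^2/s^2
L/D = 27/0.281 = 96.085409
h_f = f*(L/D)*v^2/(2g) = 0.017 * 96.085409 * 3.1684 / 19.62 = 0.263783 m

0.263783 m


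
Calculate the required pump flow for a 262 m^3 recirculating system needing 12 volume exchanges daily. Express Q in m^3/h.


Daily recirculation volume = 262 m^3 * 12 = 3144 m^3/day
Flow rate Q = daily volume / 24 h = 3144 / 24 = 131 m^3/h

131 m^3/h


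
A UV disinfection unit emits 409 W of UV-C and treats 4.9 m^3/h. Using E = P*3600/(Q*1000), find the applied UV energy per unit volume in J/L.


Energy delivered per hour = 409 W * 3600 s = 1472400 J/h
Volume treated per hour = 4.9 m^3/h * 1000 = 4900 L/h
dose = 1472400 / 4900 = 300.49 J/L

300.49 J/L


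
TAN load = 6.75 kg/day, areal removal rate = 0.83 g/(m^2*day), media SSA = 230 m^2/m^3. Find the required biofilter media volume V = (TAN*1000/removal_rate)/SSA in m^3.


A = 6.75*1000 / 0.83 = 8132.5301 m^2
V = 8132.5301 / 230 = 35.3588

35.3588 m^3


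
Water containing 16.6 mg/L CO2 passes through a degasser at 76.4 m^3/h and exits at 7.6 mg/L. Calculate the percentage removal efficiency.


CO2_out / CO2_in = 7.6 / 16.6 = 0.45783133
Fraction remaining = 0.45783133
efficiency = (1 - 0.45783133) * 100 = 54.2169 %

54.2169 %


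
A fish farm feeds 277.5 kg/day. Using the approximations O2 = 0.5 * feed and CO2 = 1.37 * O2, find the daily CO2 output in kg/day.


O2 = 277.5 * 0.5 = 138.75
CO2 = 138.75 * 1.37 = 190.0875

190.0875 kg/day


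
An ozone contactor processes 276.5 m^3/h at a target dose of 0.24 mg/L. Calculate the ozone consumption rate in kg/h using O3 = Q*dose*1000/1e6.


O3 demand (mg/h) = Q * dose * 1000 = 276.5 * 0.24 * 1000 = 66360 mg/h
Convert mg to kg: 66360 / 1e6 = 0.06636 kg/h

0.06636 kg/h


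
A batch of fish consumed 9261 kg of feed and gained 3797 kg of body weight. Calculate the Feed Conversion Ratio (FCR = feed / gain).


FCR = feed consumed / weight gained
FCR = 9261 kg / 3797 kg = 2.43903

2.43903


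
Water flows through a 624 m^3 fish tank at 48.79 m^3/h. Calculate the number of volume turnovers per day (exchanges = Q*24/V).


Daily flow volume = 48.79 m^3/h * 24 h = 1170.96 m^3/day
Exchanges = daily flow / tank volume = 1170.96 / 624 = 1.87654 exchanges/day

1.87654 exchanges/day


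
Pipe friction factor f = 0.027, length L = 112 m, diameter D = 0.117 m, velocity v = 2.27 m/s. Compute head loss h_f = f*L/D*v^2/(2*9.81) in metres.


v^2 = 2.27^2 = 5.1529 m^2/s^2
L/D = 112/0.117 = 957.26496
h_f = f*(L/D)*v^2/(2g) = 0.027 * 957.26496 * 5.1529 / 19.62 = 6.78811 m

6.78811 m


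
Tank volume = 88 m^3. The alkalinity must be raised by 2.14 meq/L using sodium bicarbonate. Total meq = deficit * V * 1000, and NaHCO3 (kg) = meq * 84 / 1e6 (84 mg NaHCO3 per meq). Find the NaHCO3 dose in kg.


Tank volume in L = 88 m^3 * 1000 = 88000 L
Total meq required = 2.14 meq/L * 88000 L = 188320 meq
NaHCO3 mass = 188320 meq * 84 mg/meq / 1e6 = 15.8189 kg

15.8189 kg


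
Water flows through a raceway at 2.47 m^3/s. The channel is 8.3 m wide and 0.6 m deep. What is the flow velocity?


Cross-sectional area = W * d = 8.3 * 0.6 = 4.98 m^2
Velocity = Q / A = 2.47 / 4.98 = 0.495984 m/s

0.495984 m/s


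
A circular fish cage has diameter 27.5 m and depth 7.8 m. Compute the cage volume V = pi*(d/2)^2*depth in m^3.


r = d/2 = 27.5/2 = 13.75 m
Base area = pi*r^2 = pi*13.75^2 = 593.95736 m^2
Volume = 593.95736 * 7.8 = 4632.87 m^3

4632.87 m^3


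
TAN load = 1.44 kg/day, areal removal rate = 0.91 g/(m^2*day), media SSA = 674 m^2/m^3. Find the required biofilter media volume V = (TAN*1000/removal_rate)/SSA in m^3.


A = 1.44*1000 / 0.91 = 1582.4176 m^2
V = 1582.4176 / 674 = 2.3478

2.3478 m^3


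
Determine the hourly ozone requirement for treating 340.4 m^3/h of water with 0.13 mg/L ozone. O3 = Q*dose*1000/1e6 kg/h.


O3 demand (mg/h) = Q * dose * 1000 = 340.4 * 0.13 * 1000 = 44252 mg/h
Convert mg to kg: 44252 / 1e6 = 0.044252 kg/h

0.044252 kg/h


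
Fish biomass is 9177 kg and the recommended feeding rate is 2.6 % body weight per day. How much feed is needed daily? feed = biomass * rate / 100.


Feeding rate fraction = 2.6% / 100 = 0.026
Daily feed = 9177 kg * 0.026 = 238.602 kg/day

238.602 kg/day


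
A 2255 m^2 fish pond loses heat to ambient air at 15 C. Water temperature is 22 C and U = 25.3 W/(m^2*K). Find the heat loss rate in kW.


Temperature difference dT = 22 - 15 = 7 K
Heat loss (W) = U * A * dT = 25.3 * 2255 * 7 = 399360.5 W
Convert to kW: 399360.5 / 1000 = 399.3605 kW

399.3605 kW


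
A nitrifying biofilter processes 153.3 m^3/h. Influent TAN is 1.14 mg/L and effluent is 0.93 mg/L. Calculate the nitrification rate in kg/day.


Concentration drop: TAN_in - TAN_out = 1.14 - 0.93 = 0.21 mg/L
Hourly TAN removed = Q * dTAN = 153.3 m^3/h * 0.21 mg/L = 32.193 g/h  (m^3/h * mg/L = g/h)
Daily TAN removed = 32.193 * 24 = 772.632 g/day
Convert to kg/day: 772.632 / 1000 = 0.772632 kg/day

0.772632 kg/day


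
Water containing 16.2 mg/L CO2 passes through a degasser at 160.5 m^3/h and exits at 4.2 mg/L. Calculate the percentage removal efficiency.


CO2_out / CO2_in = 4.2 / 16.2 = 0.25925926
Fraction remaining = 0.25925926
efficiency = (1 - 0.25925926) * 100 = 74.0741 %

74.0741 %


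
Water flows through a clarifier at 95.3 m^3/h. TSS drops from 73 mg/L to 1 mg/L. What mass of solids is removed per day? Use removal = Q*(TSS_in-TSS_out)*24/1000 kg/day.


Concentration drop: TSS_in - TSS_out = 73 - 1 = 72 mg/L
Hourly solids removed = Q * dTSS = 95.3 m^3/h * 72 mg/L = 6861.6 g/h  (m^3/h * mg/L = g/h)
Daily solids removed = 6861.6 * 24 = 164678.4 g/day
Convert g to kg: 164678.4 / 1000 = 164.6784 kg/day

164.6784 kg/day


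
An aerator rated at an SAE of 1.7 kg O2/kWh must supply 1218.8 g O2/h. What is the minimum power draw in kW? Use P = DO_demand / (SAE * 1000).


SAE in g O2/kWh = 1.7 * 1000 = 1700 g/kWh
P = DO_demand / SAE_g = 1218.8 / 1700 = 0.716941 kW

0.716941 kW


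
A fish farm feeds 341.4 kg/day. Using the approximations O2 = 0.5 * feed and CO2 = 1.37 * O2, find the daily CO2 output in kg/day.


O2 = 341.4 * 0.5 = 170.7
CO2 = 170.7 * 1.37 = 233.859

233.859 kg/day


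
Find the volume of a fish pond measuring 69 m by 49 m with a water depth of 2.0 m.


Base area = L * W = 69 * 49 = 3381 m^2
Volume = area * depth = 3381 * 2.0 = 6762 m^3

6762 m^3


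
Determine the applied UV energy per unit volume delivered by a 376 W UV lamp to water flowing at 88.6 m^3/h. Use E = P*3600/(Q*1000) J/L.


Energy delivered per hour = 376 W * 3600 s = 1353600 J/h
Volume treated per hour = 88.6 m^3/h * 1000 = 88600 L/h
dose = 1353600 / 88600 = 15.2777 J/L

15.2777 J/L


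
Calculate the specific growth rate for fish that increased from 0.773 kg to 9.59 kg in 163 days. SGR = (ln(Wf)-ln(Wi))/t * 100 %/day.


ln(W_f) = ln(9.59) = 2.2607209
ln(W_i) = ln(0.773) = -0.25747623
ln(W_f) - ln(W_i) = 2.2607209 - -0.25747623 = 2.5181971
SGR = 2.5181971 / 163 * 100 = 1.54491 %/day

1.54491 %/day


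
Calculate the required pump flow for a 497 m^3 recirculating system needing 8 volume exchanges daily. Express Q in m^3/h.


Daily recirculation volume = 497 m^3 * 8 = 3976 m^3/day
Flow rate Q = daily volume / 24 h = 3976 / 24 = 165.667 m^3/h

165.667 m^3/h


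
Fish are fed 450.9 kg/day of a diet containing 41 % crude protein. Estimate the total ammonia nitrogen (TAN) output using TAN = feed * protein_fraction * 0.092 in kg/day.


Protein in feed = 450.9 * 41/100 = 184.869 kg/day
TAN = protein * 0.092 = 184.869 * 0.092 = 17.007948 kg/day

17.007948 kg/day


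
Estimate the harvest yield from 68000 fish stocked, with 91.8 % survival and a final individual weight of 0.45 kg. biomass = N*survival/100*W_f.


Survivors = 68000 * 91.8/100 = 62424 fish
Harvest biomass = survivors * W_f = 62424 * 0.45 = 28090.8 kg

28090.8 kg


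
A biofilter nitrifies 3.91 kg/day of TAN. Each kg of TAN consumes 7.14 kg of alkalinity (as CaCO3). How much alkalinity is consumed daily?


Alkalinity factor: 7.14 kg CaCO3 consumed per kg TAN nitrified
alk = 3.91 kg TAN * 7.14 = 27.9174 kg CaCO3/day

27.9174 kg CaCO3/day


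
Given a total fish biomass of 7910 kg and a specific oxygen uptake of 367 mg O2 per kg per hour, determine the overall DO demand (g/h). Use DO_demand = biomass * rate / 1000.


Total O2 consumption (mg/h) = 7910 kg * 367 mg/(kg*h) = 2902970 mg/h
Convert to g/h: 2902970 / 1000 = 2902.97 g/h

2902.97 g/h


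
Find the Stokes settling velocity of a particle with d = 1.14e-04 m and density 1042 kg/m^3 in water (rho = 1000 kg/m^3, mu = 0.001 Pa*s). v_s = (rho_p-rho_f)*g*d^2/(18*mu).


Density difference: rho_p - rho_f = 1042 - 1000 = 42 kg/m^3
d^2 = (1.14e-04)^2 = 1.2996e-08 m^2
Numerator = (rho_p - rho_f) * g * d^2 = 42 * 9.81 * 1.2996e-08 = 5.3546119e-06
Denominator = 18 * mu = 18 * 0.001 = 0.018
v_s = 5.3546119e-06 / 0.018 = 2.97478e-04 m/s
Check: Re = rho_f * v_s * d / mu = 1000 * 2.97478e-04 * 1.14e-04 / 0.001 = 0.0339 < 1, so Stokes' law applies.

2.97478e-04 m/s


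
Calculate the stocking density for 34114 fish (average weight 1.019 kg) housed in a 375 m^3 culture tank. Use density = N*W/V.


Total biomass = 34114 fish * 1.019 kg = 34762.166 kg
Density = total biomass / volume = 34762.166 / 375 = 92.6991 kg/m^3

92.6991 kg/m^3


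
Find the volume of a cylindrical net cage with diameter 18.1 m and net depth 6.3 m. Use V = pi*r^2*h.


r = d/2 = 18.1/2 = 9.05 m
Base area = pi*r^2 = pi*9.05^2 = 257.30429 m^2
Volume = 257.30429 * 6.3 = 1621.02 m^3

1621.02 m^3


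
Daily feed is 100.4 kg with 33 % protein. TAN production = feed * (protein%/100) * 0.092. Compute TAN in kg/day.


Protein in feed = 100.4 * 33/100 = 33.132 kg/day
TAN = protein * 0.092 = 33.132 * 0.092 = 3.048144 kg/day

3.048144 kg/day


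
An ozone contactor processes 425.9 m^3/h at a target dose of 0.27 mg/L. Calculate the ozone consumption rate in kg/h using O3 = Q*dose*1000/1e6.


O3 demand (mg/h) = Q * dose * 1000 = 425.9 * 0.27 * 1000 = 114993 mg/h
Convert mg to kg: 114993 / 1e6 = 0.114993 kg/h

0.114993 kg/h


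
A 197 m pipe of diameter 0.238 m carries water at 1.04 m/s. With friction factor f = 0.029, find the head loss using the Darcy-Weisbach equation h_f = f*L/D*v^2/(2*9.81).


v^2 = 1.04^2 = 1.0816 m^2/s^2
L/D = 197/0.238 = 827.73109
h_f = f*(L/D)*v^2/(2g) = 0.029 * 827.73109 * 1.0816 / 19.62 = 1.32329 m

1.32329 m


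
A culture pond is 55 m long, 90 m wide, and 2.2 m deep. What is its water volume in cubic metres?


Base area = L * W = 55 * 90 = 4950 m^2
Volume = area * depth = 4950 * 2.2 = 10890 m^3

10890 m^3


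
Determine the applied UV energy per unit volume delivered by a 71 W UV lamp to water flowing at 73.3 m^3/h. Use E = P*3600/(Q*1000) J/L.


Energy delivered per hour = 71 W * 3600 s = 255600 J/h
Volume treated per hour = 73.3 m^3/h * 1000 = 73300 L/h
dose = 255600 / 73300 = 3.48704 J/L

3.48704 J/L


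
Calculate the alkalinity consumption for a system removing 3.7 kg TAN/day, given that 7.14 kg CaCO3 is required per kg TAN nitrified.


Alkalinity factor: 7.14 kg CaCO3 consumed per kg TAN nitrified
alk = 3.7 kg TAN * 7.14 = 26.418 kg CaCO3/day

26.418 kg CaCO3/day


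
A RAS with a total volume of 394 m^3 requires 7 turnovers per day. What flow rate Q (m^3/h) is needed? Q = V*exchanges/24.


Daily recirculation volume = 394 m^3 * 7 = 2758 m^3/day
Flow rate Q = daily volume / 24 h = 2758 / 24 = 114.917 m^3/h

114.917 m^3/h


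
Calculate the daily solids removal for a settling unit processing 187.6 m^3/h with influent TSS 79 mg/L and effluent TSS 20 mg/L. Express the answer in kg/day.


Concentration drop: TSS_in - TSS_out = 79 - 20 = 59 mg/L
Hourly solids removed = Q * dTSS = 187.6 m^3/h * 59 mg/L = 11068.4 g/h  (m^3/h * mg/L = g/h)
Daily solids removed = 11068.4 * 24 = 265641.6 g/day
Convert g to kg: 265641.6 / 1000 = 265.6416 kg/day

265.6416 kg/day


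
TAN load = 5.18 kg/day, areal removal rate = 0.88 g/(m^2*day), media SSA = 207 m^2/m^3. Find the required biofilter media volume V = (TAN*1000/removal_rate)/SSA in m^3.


A = 5.18*1000 / 0.88 = 5886.3636 m^2
V = 5886.3636 / 207 = 28.4365

28.4365 m^3


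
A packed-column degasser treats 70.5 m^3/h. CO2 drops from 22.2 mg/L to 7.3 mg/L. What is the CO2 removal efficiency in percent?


CO2_out / CO2_in = 7.3 / 22.2 = 0.32882883
Fraction remaining = 0.32882883
efficiency = (1 - 0.32882883) * 100 = 67.1171 %

67.1171 %


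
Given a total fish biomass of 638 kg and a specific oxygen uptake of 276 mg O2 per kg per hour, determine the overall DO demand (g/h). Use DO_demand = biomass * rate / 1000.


Total O2 consumption (mg/h) = 638 kg * 276 mg/(kg*h) = 176088 mg/h
Convert to g/h: 176088 / 1000 = 176.088 g/h

176.088 g/h


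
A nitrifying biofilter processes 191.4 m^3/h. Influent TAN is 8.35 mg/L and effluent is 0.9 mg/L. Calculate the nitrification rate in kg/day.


Concentration drop: TAN_in - TAN_out = 8.35 - 0.9 = 7.45 mg/L
Hourly TAN removed = Q * dTAN = 191.4 m^3/h * 7.45 mg/L = 1425.93 g/h  (m^3/h * mg/L = g/h)
Daily TAN removed = 1425.93 * 24 = 34222.32 g/day
Convert to kg/day: 34222.32 / 1000 = 34.22232 kg/day

34.22232 kg/day


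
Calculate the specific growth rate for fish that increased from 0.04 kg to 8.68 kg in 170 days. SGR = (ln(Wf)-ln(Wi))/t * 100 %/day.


ln(W_f) = ln(8.68) = 2.1610215
ln(W_i) = ln(0.04) = -3.2188758
ln(W_f) - ln(W_i) = 2.1610215 - -3.2188758 = 5.3798973
SGR = 5.3798973 / 170 * 100 = 3.16465 %/day

3.16465 %/day


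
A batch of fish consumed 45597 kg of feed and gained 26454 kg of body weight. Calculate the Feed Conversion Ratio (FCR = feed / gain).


FCR = feed consumed / weight gained
FCR = 45597 kg / 26454 kg = 1.72363

1.72363


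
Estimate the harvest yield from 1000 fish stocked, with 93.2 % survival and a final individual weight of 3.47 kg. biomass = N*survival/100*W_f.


Survivors = 1000 * 93.2/100 = 932 fish
Harvest biomass = survivors * W_f = 932 * 3.47 = 3234.04 kg

3234.04 kg


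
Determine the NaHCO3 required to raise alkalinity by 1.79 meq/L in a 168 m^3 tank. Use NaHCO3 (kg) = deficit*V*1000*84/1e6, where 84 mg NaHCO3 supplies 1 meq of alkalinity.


Tank volume in L = 168 m^3 * 1000 = 168000 L
Total meq required = 1.79 meq/L * 168000 L = 300720 meq
NaHCO3 mass = 300720 meq * 84 mg/meq / 1e6 = 25.2605 kg

25.2605 kg


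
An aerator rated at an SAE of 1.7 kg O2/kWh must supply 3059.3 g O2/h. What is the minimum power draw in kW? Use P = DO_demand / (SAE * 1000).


SAE in g O2/kWh = 1.7 * 1000 = 1700 g/kWh
P = DO_demand / SAE_g = 3059.3 / 1700 = 1.79959 kW

1.79959 kW


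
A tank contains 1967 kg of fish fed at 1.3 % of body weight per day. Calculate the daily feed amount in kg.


Feeding rate fraction = 1.3% / 100 = 0.013
Daily feed = 1967 kg * 0.013 = 25.571 kg/day

25.571 kg/day


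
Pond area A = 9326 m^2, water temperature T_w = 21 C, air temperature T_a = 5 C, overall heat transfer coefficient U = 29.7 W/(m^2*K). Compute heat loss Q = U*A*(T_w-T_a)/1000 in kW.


Temperature difference dT = 21 - 5 = 16 K
Heat loss (W) = U * A * dT = 29.7 * 9326 * 16 = 4431715.2 W
Convert to kW: 4431715.2 / 1000 = 4431.7152 kW

4431.7152 kW


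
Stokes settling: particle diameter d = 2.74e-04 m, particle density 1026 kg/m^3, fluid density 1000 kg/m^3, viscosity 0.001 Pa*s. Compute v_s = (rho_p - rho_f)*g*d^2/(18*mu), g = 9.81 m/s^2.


Density difference: rho_p - rho_f = 1026 - 1000 = 26 kg/m^3
d^2 = (2.74e-04)^2 = 7.5076e-08 m^2
Numerator = (rho_p - rho_f) * g * d^2 = 26 * 9.81 * 7.5076e-08 = 1.9148885e-05
Denominator = 18 * mu = 18 * 0.001 = 0.018
v_s = 1.9148885e-05 / 0.018 = 0.00106383 m/s
Check: Re = rho_f * v_s * d / mu = 1000 * 0.00106383 * 2.74e-04 / 0.001 = 0.291 < 1, so Stokes' law applies.

0.00106383 m/s


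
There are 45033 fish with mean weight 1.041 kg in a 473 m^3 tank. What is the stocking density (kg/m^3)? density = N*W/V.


Total biomass = 45033 fish * 1.041 kg = 46879.353 kg
Density = total biomass / volume = 46879.353 / 473 = 99.1107 kg/m^3

99.1107 kg/m^3


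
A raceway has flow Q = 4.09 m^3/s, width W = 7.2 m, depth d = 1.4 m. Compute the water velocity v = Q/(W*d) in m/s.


Cross-sectional area = W * d = 7.2 * 1.4 = 10.08 m^2
Velocity = Q / A = 4.09 / 10.08 = 0.405754 m/s

0.405754 m/s


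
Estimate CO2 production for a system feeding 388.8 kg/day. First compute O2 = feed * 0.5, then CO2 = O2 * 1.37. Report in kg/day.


O2 = 388.8 * 0.5 = 194.4
CO2 = 194.4 * 1.37 = 266.328

266.328 kg/day


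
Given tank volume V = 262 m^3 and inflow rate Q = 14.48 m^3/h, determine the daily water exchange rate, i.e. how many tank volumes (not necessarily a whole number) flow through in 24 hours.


Daily flow volume = 14.48 m^3/h * 24 h = 347.52 m^3/day
Exchanges = daily flow / tank volume = 347.52 / 262 = 1.32641 exchanges/day

1.32641 exchanges/day


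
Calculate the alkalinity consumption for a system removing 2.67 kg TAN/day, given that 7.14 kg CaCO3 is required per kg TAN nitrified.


Alkalinity factor: 7.14 kg CaCO3 consumed per kg TAN nitrified
alk = 2.67 kg TAN * 7.14 = 19.0638 kg CaCO3/day

19.0638 kg CaCO3/day


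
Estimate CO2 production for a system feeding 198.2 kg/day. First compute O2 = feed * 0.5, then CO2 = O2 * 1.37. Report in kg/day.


O2 = 198.2 * 0.5 = 99.1
CO2 = 99.1 * 1.37 = 135.767

135.767 kg/day


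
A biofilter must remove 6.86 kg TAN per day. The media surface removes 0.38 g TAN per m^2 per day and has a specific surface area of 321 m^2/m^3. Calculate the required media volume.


A = 6.86*1000 / 0.38 = 18052.632 m^2
V = 18052.632 / 321 = 56.2387

56.2387 m^3


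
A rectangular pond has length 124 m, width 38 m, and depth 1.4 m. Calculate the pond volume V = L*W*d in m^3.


Base area = L * W = 124 * 38 = 4712 m^2
Volume = area * depth = 4712 * 1.4 = 6596.8 m^3

6596.8 m^3


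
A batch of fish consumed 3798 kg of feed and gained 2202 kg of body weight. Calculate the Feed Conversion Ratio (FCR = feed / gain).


FCR = feed consumed / weight gained
FCR = 3798 kg / 2202 kg = 1.7248

1.7248


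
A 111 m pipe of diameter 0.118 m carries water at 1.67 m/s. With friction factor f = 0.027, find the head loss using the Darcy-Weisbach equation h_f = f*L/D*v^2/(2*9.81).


v^2 = 1.67^2 = 2.7889 m^2/s^2
L/D = 111/0.118 = 940.67797
h_f = f*(L/D)*v^2/(2g) = 0.027 * 940.67797 * 2.7889 / 19.62 = 3.61026 m

3.61026 m


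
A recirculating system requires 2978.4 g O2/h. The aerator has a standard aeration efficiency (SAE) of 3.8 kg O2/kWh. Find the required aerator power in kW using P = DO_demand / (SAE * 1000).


SAE in g O2/kWh = 3.8 * 1000 = 3800 g/kWh
P = DO_demand / SAE_g = 2978.4 / 3800 = 0.783789 kW

0.783789 kW


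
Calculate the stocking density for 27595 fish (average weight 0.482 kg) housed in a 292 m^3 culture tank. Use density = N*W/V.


Total biomass = 27595 fish * 0.482 kg = 13300.79 kg
Density = total biomass / volume = 13300.79 / 292 = 45.5507 kg/m^3

45.5507 kg/m^3


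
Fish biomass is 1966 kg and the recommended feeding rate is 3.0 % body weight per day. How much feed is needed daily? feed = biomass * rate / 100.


Feeding rate fraction = 3.0% / 100 = 0.03
Daily feed = 1966 kg * 0.03 = 58.98 kg/day

58.98 kg/day


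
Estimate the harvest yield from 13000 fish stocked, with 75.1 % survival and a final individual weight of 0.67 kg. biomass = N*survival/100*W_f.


Survivors = 13000 * 75.1/100 = 9763 fish
Harvest biomass = survivors * W_f = 9763 * 0.67 = 6541.21 kg

6541.21 kg


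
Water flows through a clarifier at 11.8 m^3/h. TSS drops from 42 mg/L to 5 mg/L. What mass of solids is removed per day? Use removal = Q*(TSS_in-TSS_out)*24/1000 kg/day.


Concentration drop: TSS_in - TSS_out = 42 - 5 = 37 mg/L
Hourly solids removed = Q * dTSS = 11.8 m^3/h * 37 mg/L = 436.6 g/h  (m^3/h * mg/L = g/h)
Daily solids removed = 436.6 * 24 = 10478.4 g/day
Convert g to kg: 10478.4 / 1000 = 10.4784 kg/day

10.4784 kg/day


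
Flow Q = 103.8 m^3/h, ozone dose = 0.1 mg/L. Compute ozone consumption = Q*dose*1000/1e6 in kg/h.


O3 demand (mg/h) = Q * dose * 1000 = 103.8 * 0.1 * 1000 = 10380 mg/h
Convert mg to kg: 10380 / 1e6 = 0.01038 kg/h

0.01038 kg/h


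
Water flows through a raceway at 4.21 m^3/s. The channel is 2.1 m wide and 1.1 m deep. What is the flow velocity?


Cross-sectional area = W * d = 2.1 * 1.1 = 2.31 m^2
Velocity = Q / A = 4.21 / 2.31 = 1.82251 m/s

1.82251 m/s


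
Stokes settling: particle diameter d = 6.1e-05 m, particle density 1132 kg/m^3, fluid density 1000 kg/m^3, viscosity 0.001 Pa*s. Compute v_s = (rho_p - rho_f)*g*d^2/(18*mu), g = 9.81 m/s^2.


Density difference: rho_p - rho_f = 1132 - 1000 = 132 kg/m^3
d^2 = (6.1e-05)^2 = 3.721e-09 m^2
Numerator = (rho_p - rho_f) * g * d^2 = 132 * 9.81 * 3.721e-09 = 4.8183973e-06
Denominator = 18 * mu = 18 * 0.001 = 0.018
v_s = 4.8183973e-06 / 0.018 = 2.67689e-04 m/s
Check: Re = rho_f * v_s * d / mu = 1000 * 2.67689e-04 * 6.1e-05 / 0.001 = 0.0163 < 1, so Stokes' law applies.

2.67689e-04 m/s


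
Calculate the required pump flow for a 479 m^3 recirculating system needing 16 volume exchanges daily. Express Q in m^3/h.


Daily recirculation volume = 479 m^3 * 16 = 7664 m^3/day
Flow rate Q = daily volume / 24 h = 7664 / 24 = 319.333 m^3/h

319.333 m^3/h


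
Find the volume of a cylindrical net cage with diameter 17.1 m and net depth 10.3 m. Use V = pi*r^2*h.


r = d/2 = 17.1/2 = 8.55 m
Base area = pi*r^2 = pi*8.55^2 = 229.65828 m^2
Volume = 229.65828 * 10.3 = 2365.48 m^3

2365.48 m^3


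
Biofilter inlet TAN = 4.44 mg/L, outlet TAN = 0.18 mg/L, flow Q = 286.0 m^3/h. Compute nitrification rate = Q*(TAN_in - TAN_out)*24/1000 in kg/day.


Concentration drop: TAN_in - TAN_out = 4.44 - 0.18 = 4.26 mg/L
Hourly TAN removed = Q * dTAN = 286.0 m^3/h * 4.26 mg/L = 1218.36 g/h  (m^3/h * mg/L = g/h)
Daily TAN removed = 1218.36 * 24 = 29240.64 g/day
Convert to kg/day: 29240.64 / 1000 = 29.24064 kg/day

29.24064 kg/day


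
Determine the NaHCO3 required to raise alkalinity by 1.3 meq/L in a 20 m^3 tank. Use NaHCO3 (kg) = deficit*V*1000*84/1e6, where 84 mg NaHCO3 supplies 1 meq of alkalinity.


Tank volume in L = 20 m^3 * 1000 = 20000 L
Total meq required = 1.3 meq/L * 20000 L = 26000 meq
NaHCO3 mass = 26000 meq * 84 mg/meq / 1e6 = 2.184 kg

2.184 kg


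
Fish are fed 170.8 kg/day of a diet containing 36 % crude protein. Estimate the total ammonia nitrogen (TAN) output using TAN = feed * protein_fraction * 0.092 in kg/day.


Protein in feed = 170.8 * 36/100 = 61.488 kg/day
TAN = protein * 0.092 = 61.488 * 0.092 = 5.656896 kg/day

5.656896 kg/day


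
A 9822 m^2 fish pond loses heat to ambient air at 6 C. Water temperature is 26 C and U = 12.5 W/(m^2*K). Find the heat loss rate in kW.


Temperature difference dT = 26 - 6 = 20 K
Heat loss (W) = U * A * dT = 12.5 * 9822 * 20 = 2455500 W
Convert to kW: 2455500 / 1000 = 2455.5 kW

2455.5 kW


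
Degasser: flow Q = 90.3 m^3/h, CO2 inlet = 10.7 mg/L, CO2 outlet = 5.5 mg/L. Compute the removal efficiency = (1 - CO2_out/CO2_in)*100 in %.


CO2_out / CO2_in = 5.5 / 10.7 = 0.51401869
Fraction remaining = 0.51401869
efficiency = (1 - 0.51401869) * 100 = 48.5981 %

48.5981 %


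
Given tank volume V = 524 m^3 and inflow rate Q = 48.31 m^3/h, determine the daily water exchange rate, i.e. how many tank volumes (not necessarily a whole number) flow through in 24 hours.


Daily flow volume = 48.31 m^3/h * 24 h = 1159.44 m^3/day
Exchanges = daily flow / tank volume = 1159.44 / 524 = 2.21267 exchanges/day

2.21267 exchanges/day


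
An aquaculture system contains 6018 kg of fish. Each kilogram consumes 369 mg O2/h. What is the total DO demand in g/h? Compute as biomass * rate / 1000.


Total O2 consumption (mg/h) = 6018 kg * 369 mg/(kg*h) = 2220642 mg/h
Convert to g/h: 2220642 / 1000 = 2220.642 g/h

2220.642 g/h


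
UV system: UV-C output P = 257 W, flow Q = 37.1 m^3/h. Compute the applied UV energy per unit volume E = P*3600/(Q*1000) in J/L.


Energy delivered per hour = 257 W * 3600 s = 925200 J/h
Volume treated per hour = 37.1 m^3/h * 1000 = 37100 L/h
dose = 925200 / 37100 = 24.938 J/L

24.938 J/L


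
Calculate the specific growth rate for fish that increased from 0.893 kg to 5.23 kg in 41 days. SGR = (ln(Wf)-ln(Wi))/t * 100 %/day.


ln(W_f) = ln(5.23) = 1.6544113
ln(W_i) = ln(0.893) = -0.1131687
ln(W_f) - ln(W_i) = 1.6544113 - -0.1131687 = 1.76758
SGR = 1.76758 / 41 * 100 = 4.31117 %/day

4.31117 %/day


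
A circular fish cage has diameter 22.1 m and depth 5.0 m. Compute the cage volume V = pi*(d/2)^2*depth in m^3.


r = d/2 = 22.1/2 = 11.05 m
Base area = pi*r^2 = pi*11.05^2 = 383.59632 m^2
Volume = 383.59632 * 5.0 = 1917.98 m^3

1917.98 m^3


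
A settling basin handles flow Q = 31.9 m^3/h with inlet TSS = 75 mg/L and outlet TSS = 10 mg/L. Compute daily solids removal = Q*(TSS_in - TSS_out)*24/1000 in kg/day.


Concentration drop: TSS_in - TSS_out = 75 - 10 = 65 mg/L
Hourly solids removed = Q * dTSS = 31.9 m^3/h * 65 mg/L = 2073.5 g/h  (m^3/h * mg/L = g/h)
Daily solids removed = 2073.5 * 24 = 49764 g/day
Convert g to kg: 49764 / 1000 = 49.764 kg/day

49.764 kg/day


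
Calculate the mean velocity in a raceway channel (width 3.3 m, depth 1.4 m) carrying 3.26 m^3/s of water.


Cross-sectional area = W * d = 3.3 * 1.4 = 4.62 m^2
Velocity = Q / A = 3.26 / 4.62 = 0.705628 m/s

0.705628 m/s


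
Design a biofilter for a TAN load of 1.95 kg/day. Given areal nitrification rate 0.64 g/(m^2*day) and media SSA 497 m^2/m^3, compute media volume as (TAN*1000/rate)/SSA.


A = 1.95*1000 / 0.64 = 3046.875 m^2
V = 3046.875 / 497 = 6.13053

6.13053 m^3


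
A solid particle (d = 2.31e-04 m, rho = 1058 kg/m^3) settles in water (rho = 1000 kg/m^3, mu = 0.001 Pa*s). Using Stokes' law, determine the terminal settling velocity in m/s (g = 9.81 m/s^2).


Density difference: rho_p - rho_f = 1058 - 1000 = 58 kg/m^3
d^2 = (2.31e-04)^2 = 5.3361e-08 m^2
Numerator = (rho_p - rho_f) * g * d^2 = 58 * 9.81 * 5.3361e-08 = 3.0361342e-05
Denominator = 18 * mu = 18 * 0.001 = 0.018
v_s = 3.0361342e-05 / 0.018 = 0.00168674 m/s
Check: Re = rho_f * v_s * d / mu = 1000 * 0.00168674 * 2.31e-04 / 0.001 = 0.39 < 1, so Stokes' law applies.

0.00168674 m/s


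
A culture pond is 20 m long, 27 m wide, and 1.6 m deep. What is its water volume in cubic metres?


Base area = L * W = 20 * 27 = 540 m^2
Volume = area * depth = 540 * 1.6 = 864 m^3

864 m^3


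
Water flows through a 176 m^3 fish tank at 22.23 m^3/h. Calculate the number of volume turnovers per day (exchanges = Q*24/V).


Daily flow volume = 22.23 m^3/h * 24 h = 533.52 m^3/day
Exchanges = daily flow / tank volume = 533.52 / 176 = 3.03136 exchanges/day

3.03136 exchanges/day


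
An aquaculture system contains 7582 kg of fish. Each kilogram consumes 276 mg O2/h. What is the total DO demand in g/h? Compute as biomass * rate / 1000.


Total O2 consumption (mg/h) = 7582 kg * 276 mg/(kg*h) = 2092632 mg/h
Convert to g/h: 2092632 / 1000 = 2092.632 g/h

2092.632 g/h


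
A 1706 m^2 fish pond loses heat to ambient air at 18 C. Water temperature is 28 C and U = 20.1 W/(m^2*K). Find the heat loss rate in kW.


Temperature difference dT = 28 - 18 = 10 K
Heat loss (W) = U * A * dT = 20.1 * 1706 * 10 = 342906 W
Convert to kW: 342906 / 1000 = 342.906 kW

342.906 kW


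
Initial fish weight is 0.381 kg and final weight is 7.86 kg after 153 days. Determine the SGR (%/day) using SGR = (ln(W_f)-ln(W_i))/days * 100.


ln(W_f) = ln(7.86) = 2.0617866
ln(W_i) = ln(0.381) = -0.9649559
ln(W_f) - ln(W_i) = 2.0617866 - -0.9649559 = 3.0267425
SGR = 3.0267425 / 153 * 100 = 1.97826 %/day

1.97826 %/day


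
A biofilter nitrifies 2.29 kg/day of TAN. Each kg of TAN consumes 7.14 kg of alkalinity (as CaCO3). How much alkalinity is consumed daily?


Alkalinity factor: 7.14 kg CaCO3 consumed per kg TAN nitrified
alk = 2.29 kg TAN * 7.14 = 16.3506 kg CaCO3/day

16.3506 kg CaCO3/day


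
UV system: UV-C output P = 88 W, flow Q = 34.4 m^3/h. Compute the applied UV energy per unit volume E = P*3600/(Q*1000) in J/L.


Energy delivered per hour = 88 W * 3600 s = 316800 J/h
Volume treated per hour = 34.4 m^3/h * 1000 = 34400 L/h
dose = 316800 / 34400 = 9.2093 J/L

9.2093 J/L


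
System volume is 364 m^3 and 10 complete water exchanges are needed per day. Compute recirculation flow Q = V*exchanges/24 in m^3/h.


Daily recirculation volume = 364 m^3 * 10 = 3640 m^3/day
Flow rate Q = daily volume / 24 h = 3640 / 24 = 151.667 m^3/h

151.667 m^3/h


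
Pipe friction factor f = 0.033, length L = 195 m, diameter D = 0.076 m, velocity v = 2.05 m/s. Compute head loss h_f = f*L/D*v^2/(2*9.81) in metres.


v^2 = 2.05^2 = 4.2025 m^2/s^2
L/D = 195/0.076 = 2565.7895
h_f = f*(L/D)*v^2/(2g) = 0.033 * 2565.7895 * 4.2025 / 19.62 = 18.1361 m

18.1361 m


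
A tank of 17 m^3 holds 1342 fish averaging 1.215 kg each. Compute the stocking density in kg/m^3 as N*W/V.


Total biomass = 1342 fish * 1.215 kg = 1630.53 kg
Density = total biomass / volume = 1630.53 / 17 = 95.9135 kg/m^3

95.9135 kg/m^3


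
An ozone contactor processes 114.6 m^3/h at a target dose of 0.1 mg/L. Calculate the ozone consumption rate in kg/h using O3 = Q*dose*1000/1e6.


O3 demand (mg/h) = Q * dose * 1000 = 114.6 * 0.1 * 1000 = 11460 mg/h
Convert mg to kg: 11460 / 1e6 = 0.01146 kg/h

0.01146 kg/h


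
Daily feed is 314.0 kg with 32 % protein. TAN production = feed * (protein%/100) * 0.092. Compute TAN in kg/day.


Protein in feed = 314.0 * 32/100 = 100.48 kg/day
TAN = protein * 0.092 = 100.48 * 0.092 = 9.24416 kg/day

9.24416 kg/day


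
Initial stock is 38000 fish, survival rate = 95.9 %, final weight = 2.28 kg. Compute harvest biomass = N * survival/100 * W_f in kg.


Survivors = 38000 * 95.9/100 = 36442 fish
Harvest biomass = survivors * W_f = 36442 * 2.28 = 83087.76 kg

83087.76 kg


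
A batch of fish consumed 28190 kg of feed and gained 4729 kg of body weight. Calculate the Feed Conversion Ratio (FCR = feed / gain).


FCR = feed consumed / weight gained
FCR = 28190 kg / 4729 kg = 5.96109

5.96109


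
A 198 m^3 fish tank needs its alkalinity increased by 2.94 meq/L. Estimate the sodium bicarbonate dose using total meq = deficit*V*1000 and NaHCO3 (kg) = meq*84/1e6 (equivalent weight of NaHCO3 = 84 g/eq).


Tank volume in L = 198 m^3 * 1000 = 198000 L
Total meq required = 2.94 meq/L * 198000 L = 582120 meq
NaHCO3 mass = 582120 meq * 84 mg/meq / 1e6 = 48.8981 kg

48.8981 kg


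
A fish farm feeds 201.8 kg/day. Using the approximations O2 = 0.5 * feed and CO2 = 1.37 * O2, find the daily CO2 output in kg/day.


O2 = 201.8 * 0.5 = 100.9
CO2 = 100.9 * 1.37 = 138.233

138.233 kg/day


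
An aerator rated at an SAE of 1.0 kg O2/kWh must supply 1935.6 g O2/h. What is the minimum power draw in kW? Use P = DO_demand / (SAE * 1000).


SAE in g O2/kWh = 1.0 * 1000 = 1000 g/kWh
P = DO_demand / SAE_g = 1935.6 / 1000 = 1.9356 kW

1.9356 kW


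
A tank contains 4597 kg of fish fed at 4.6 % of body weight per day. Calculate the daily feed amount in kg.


Feeding rate fraction = 4.6% / 100 = 0.046
Daily feed = 4597 kg * 0.046 = 211.462 kg/day

211.462 kg/day


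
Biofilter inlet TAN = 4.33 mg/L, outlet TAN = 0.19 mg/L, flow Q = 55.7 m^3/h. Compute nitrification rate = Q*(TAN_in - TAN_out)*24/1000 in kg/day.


Concentration drop: TAN_in - TAN_out = 4.33 - 0.19 = 4.14 mg/L
Hourly TAN removed = Q * dTAN = 55.7 m^3/h * 4.14 mg/L = 230.598 g/h  (m^3/h * mg/L = g/h)
Daily TAN removed = 230.598 * 24 = 5534.352 g/day
Convert to kg/day: 5534.352 / 1000 = 5.534352 kg/day

5.534352 kg/day


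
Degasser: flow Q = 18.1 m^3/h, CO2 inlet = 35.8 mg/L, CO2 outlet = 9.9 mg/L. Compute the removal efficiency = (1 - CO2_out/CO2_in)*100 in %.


CO2_out / CO2_in = 9.9 / 35.8 = 0.27653631
Fraction remaining = 0.27653631
efficiency = (1 - 0.27653631) * 100 = 72.3464 %

72.3464 %


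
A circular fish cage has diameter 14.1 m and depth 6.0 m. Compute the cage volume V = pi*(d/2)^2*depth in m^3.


r = d/2 = 14.1/2 = 7.05 m
Base area = pi*r^2 = pi*7.05^2 = 156.14501 m^2
Volume = 156.14501 * 6.0 = 936.87 m^3

936.87 m^3


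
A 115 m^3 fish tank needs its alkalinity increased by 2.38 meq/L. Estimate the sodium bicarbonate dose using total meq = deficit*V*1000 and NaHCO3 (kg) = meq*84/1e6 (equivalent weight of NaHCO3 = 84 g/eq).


Tank volume in L = 115 m^3 * 1000 = 115000 L
Total meq required = 2.38 meq/L * 115000 L = 273700 meq
NaHCO3 mass = 273700 meq * 84 mg/meq / 1e6 = 22.9908 kg

22.9908 kg


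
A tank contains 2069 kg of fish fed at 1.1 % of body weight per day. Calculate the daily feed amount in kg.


Feeding rate fraction = 1.1% / 100 = 0.011
Daily feed = 2069 kg * 0.011 = 22.759 kg/day

22.759 kg/day


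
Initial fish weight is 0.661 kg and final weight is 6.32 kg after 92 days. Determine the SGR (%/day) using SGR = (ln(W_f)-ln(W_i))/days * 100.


ln(W_f) = ln(6.32) = 1.8437192
ln(W_i) = ln(0.661) = -0.41400144
ln(W_f) - ln(W_i) = 1.8437192 - -0.41400144 = 2.2577206
SGR = 2.2577206 / 92 * 100 = 2.45404 %/day

2.45404 %/day


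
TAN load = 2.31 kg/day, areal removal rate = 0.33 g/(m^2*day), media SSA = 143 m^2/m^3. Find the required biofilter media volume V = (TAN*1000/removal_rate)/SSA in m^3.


A = 2.31*1000 / 0.33 = 7000 m^2
V = 7000 / 143 = 48.951

48.951 m^3


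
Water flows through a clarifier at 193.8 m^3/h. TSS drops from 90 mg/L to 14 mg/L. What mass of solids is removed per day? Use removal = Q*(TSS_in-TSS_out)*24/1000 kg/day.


Concentration drop: TSS_in - TSS_out = 90 - 14 = 76 mg/L
Hourly solids removed = Q * dTSS = 193.8 m^3/h * 76 mg/L = 14728.8 g/h  (m^3/h * mg/L = g/h)
Daily solids removed = 14728.8 * 24 = 353491.2 g/day
Convert g to kg: 353491.2 / 1000 = 353.4912 kg/day

353.4912 kg/day


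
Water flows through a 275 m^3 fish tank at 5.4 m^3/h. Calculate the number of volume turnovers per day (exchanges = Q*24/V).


Daily flow volume = 5.4 m^3/h * 24 h = 129.6 m^3/day
Exchanges = daily flow / tank volume = 129.6 / 275 = 0.471273 exchanges/day

0.471273 exchanges/day


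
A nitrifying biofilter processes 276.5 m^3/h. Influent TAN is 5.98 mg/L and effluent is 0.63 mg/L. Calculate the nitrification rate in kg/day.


Concentration drop: TAN_in - TAN_out = 5.98 - 0.63 = 5.35 mg/L
Hourly TAN removed = Q * dTAN = 276.5 m^3/h * 5.35 mg/L = 1479.275 g/h  (m^3/h * mg/L = g/h)
Daily TAN removed = 1479.275 * 24 = 35502.6 g/day
Convert to kg/day: 35502.6 / 1000 = 35.5026 kg/day

35.5026 kg/day


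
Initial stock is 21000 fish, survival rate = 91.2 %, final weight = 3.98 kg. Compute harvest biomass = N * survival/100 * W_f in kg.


Survivors = 21000 * 91.2/100 = 19152 fish
Harvest biomass = survivors * W_f = 19152 * 3.98 = 76224.96 kg

76224.96 kg


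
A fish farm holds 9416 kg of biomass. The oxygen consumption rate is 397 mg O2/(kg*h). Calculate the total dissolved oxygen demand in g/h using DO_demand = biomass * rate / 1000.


Total O2 consumption (mg/h) = 9416 kg * 397 mg/(kg*h) = 3738152 mg/h
Convert to g/h: 3738152 / 1000 = 3738.152 g/h

3738.152 g/h


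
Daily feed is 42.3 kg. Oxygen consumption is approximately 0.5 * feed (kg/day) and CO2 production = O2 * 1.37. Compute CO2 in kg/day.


O2 = 42.3 * 0.5 = 21.15
CO2 = 21.15 * 1.37 = 28.9755

28.9755 kg/day


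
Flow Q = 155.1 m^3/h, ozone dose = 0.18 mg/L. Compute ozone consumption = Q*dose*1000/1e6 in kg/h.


O3 demand (mg/h) = Q * dose * 1000 = 155.1 * 0.18 * 1000 = 27918 mg/h
Convert mg to kg: 27918 / 1e6 = 0.027918 kg/h

0.027918 kg/h


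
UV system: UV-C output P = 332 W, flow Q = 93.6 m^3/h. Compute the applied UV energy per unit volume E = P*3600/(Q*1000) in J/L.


Energy delivered per hour = 332 W * 3600 s = 1195200 J/h
Volume treated per hour = 93.6 m^3/h * 1000 = 93600 L/h
dose = 1195200 / 93600 = 12.7692 J/L

12.7692 J/L


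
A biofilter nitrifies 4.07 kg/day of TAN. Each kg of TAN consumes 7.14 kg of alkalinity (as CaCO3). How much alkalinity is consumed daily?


Alkalinity factor: 7.14 kg CaCO3 consumed per kg TAN nitrified
alk = 4.07 kg TAN * 7.14 = 29.0598 kg CaCO3/day

29.0598 kg CaCO3/day


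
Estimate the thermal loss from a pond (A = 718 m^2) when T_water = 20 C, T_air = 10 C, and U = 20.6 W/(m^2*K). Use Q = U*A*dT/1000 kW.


Temperature difference dT = 20 - 10 = 10 K
Heat loss (W) = U * A * dT = 20.6 * 718 * 10 = 147908 W
Convert to kW: 147908 / 1000 = 147.908 kW

147.908 kW
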